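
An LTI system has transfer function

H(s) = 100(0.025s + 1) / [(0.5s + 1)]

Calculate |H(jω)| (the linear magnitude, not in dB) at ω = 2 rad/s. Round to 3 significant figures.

70.8

At ω = 2 rad/s:
zero (1 + j2·0.025) = 1 + j0.05 → |·| ≈ 1.0012, ∠ ≈ 2.86°
pole (1 + j2·0.5) = 1 + j1 → |·| ≈ 1.4142, ∠ ≈ 45.00°
|H| = 100 · 1.0012 / (1.4142) ≈ 70.796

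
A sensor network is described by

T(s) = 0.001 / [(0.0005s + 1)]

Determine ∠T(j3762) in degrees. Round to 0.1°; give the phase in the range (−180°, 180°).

-62.0°

At ω = 3762 rad/s:
pole (1 + j3762·0.0005) = 1 + j1.881 → |·| ≈ 2.1303, ∠ ≈ 62.00°
∠T = (0°) − (62.00°) = -62.00°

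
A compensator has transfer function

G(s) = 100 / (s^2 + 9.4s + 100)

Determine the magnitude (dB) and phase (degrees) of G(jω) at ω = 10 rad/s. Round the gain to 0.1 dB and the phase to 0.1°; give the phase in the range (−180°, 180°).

At s = jω = j10:
quadratic: (j10)² + 9.4·j10 + 100 = 0 + j94 → |·| ≈ 94, ∠ ≈ 90.00°
|G| = 100 / 94 ≈ 1.0638
Gain = 20 log₁₀(1.0638) ≈ 0.54 dB
∠G = 0.00° − 90.00° = -90.00°

0.5 dB, -90.0°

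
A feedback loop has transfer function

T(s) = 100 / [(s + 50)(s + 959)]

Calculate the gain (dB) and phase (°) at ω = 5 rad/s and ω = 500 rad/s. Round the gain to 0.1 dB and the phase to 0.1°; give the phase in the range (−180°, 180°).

ω = 5: -53.7 dB, -6.0°; ω = 500: -74.7 dB, -111.8°

At s = jω = j5:
pole (s+50): 50 + j5 → |·| = √(50²+5²) = √2525 ≈ 50.249, ∠ = arctan(5/50) ≈ 5.71°
pole (s+959): 959 + j5 → |·| = √(959²+5²) = √919706 ≈ 959.01, ∠ = arctan(5/959) ≈ 0.30°
|T| = 100 / 48189 ≈ 0.0020752
Gain = 20 log₁₀(0.0020752) ≈ -53.66 dB
∠T = 0.00° − 6.01° = -6.01°

At s = jω = j500:
pole (s+50): 50 + j500 → |·| = √(50²+500²) = √252500 ≈ 502.49, ∠ = arctan(500/50) ≈ 84.29°
pole (s+959): 959 + j500 → |·| = √(959²+500²) = √1169681 ≈ 1081.5, ∠ = arctan(500/959) ≈ 27.54°
|T| = 100 / 5.4344e+05 ≈ 0.00018401
Gain = 20 log₁₀(0.00018401) ≈ -74.70 dB
∠T = 0.00° − 111.83° = -111.83°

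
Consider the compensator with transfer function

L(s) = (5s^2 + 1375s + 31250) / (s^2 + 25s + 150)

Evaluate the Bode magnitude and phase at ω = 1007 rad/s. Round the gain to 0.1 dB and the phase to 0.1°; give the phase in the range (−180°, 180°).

Substitute s = j1007:
Numerator: 5(j1007)^2 + 1375(j1007) + 31250 = -5038995 + j1384625
Denominator: (j1007)^2 + 25(j1007) + 150 = -1013899 + j25175
|N| = √(5038995² + 1384625²) ≈ 5.2258e+06, ∠N ≈ 164.64°
|D| = √(1013899² + 25175²) ≈ 1.0142e+06, ∠D ≈ 178.58°
|L| = 5.2258e+06 / 1.0142e+06 ≈ 5.1526
Gain = 20 log₁₀(5.1526) ≈ 14.24 dB
∠L = 164.64° − 178.58° = -13.94°

14.2 dB, -13.9°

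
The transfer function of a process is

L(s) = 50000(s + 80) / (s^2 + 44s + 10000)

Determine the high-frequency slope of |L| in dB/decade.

Each pole contributes −20 dB/decade at high frequency; each zero contributes +20 dB/decade.
Net: 1 zero(s) − 2 pole(s) → -20 dB/decade.

-20 dB/decade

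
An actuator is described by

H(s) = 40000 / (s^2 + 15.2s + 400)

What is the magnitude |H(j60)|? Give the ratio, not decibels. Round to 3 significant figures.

At s = jω = j60:
quadratic: (j60)² + 15.2·j60 + 400 = -3200 + j912 → |·| ≈ 3327.4, ∠ ≈ 164.09°
|H| = 40000 / 3327.4 ≈ 12.021

12.0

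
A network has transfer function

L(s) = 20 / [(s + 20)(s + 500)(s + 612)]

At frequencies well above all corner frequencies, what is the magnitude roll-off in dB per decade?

Each pole contributes −20 dB/decade at high frequency; each zero contributes +20 dB/decade.
Net: 0 zero(s) − 3 pole(s) → -60 dB/decade.

-60 dB/decade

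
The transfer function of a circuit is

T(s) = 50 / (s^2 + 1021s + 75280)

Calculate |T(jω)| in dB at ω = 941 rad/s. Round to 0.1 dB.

-88.0 dB

Substitute s = j941:
Numerator: 50 = 50 + j0
Denominator: (j941)^2 + 1021(j941) + 75280 = -810201 + j960761
|N| = √(50² + 0²) ≈ 50, ∠N ≈ 0.00°
|D| = √(810201² + 960761²) ≈ 1.2568e+06, ∠D ≈ 130.14°
|T| = 50 / 1.2568e+06 ≈ 3.9784e-05
Gain = 20 log₁₀(3.9784e-05) ≈ -88.01 dB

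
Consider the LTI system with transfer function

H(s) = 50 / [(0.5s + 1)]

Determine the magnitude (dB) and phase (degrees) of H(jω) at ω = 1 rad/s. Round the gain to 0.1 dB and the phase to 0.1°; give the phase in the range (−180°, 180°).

At ω = 1 rad/s:
pole (1 + j1·0.5) = 1 + j0.5 → |·| ≈ 1.118, ∠ ≈ 26.57°
|H| = 50 · 1 / (1.118) ≈ 44.723
Gain = 20 log₁₀(44.723) ≈ 33.01 dB
∠H = (0°) − (26.57°) = -26.57°

33.0 dB, -26.6°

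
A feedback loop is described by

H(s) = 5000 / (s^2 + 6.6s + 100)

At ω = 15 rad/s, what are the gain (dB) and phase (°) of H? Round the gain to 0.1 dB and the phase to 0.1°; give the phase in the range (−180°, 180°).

29.9 dB, -141.6°

At s = jω = j15:
quadratic: (j15)² + 6.6·j15 + 100 = -125 + j99 → |·| ≈ 159.46, ∠ ≈ 141.62°
|H| = 5000 / 159.46 ≈ 31.356
Gain = 20 log₁₀(31.356) ≈ 29.93 dB
∠H = 0.00° − 141.62° = -141.62°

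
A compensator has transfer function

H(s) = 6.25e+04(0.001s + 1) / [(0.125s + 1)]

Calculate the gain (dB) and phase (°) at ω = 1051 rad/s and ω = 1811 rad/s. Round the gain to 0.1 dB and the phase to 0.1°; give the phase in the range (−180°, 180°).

ω = 1051: 56.8 dB, -43.1°; ω = 1811: 55.1 dB, -28.7°

At ω = 1051 rad/s:
zero (1 + j1051·0.001) = 1 + j1.051 → |·| ≈ 1.4507, ∠ ≈ 46.42°
pole (1 + j1051·0.125) = 1 + j131.375 → |·| ≈ 131.38, ∠ ≈ 89.56°
|H| = 6.25e+04 · 1.4507 / (131.38) ≈ 690.13
Gain = 20 log₁₀(690.13) ≈ 56.78 dB
∠H = (46.42°) − (89.56°) = -43.14°

At ω = 1811 rad/s:
zero (1 + j1811·0.001) = 1 + j1.811 → |·| ≈ 2.0687, ∠ ≈ 61.09°
pole (1 + j1811·0.125) = 1 + j226.375 → |·| ≈ 226.38, ∠ ≈ 89.75°
|H| = 6.25e+04 · 2.0687 / (226.38) ≈ 571.14
Gain = 20 log₁₀(571.14) ≈ 55.13 dB
∠H = (61.09°) − (89.75°) = -28.66°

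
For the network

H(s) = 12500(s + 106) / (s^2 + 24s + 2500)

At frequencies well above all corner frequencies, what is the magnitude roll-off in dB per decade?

Each pole contributes −20 dB/decade at high frequency; each zero contributes +20 dB/decade.
Net: 1 zero(s) − 2 pole(s) → -20 dB/decade.

-20 dB/decade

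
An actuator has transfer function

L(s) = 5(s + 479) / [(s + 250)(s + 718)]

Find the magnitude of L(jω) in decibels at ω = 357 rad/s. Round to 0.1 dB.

-41.4 dB

At s = jω = j357:
zero (s+479): 479 + j357 → |·| = √(479²+357²) = √356890 ≈ 597.4, ∠ = arctan(357/479) ≈ 36.70°
pole (s+250): 250 + j357 → |·| = √(250²+357²) = √189949 ≈ 435.83, ∠ = arctan(357/250) ≈ 55.00°
pole (s+718): 718 + j357 → |·| = √(718²+357²) = √642973 ≈ 801.86, ∠ = arctan(357/718) ≈ 26.44°
|L| = 5 · 597.4 / 3.4947e+05 ≈ 0.0085472
Gain = 20 log₁₀(0.0085472) ≈ -41.36 dB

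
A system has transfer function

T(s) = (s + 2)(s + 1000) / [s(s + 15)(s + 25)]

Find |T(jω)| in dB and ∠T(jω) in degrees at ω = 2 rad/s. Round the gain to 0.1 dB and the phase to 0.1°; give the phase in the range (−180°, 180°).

11.4 dB, -57.1°

At s = jω = j2:
zero (s+2): 2 + j2 → |·| = √(2²+2²) = √8 ≈ 2.8284, ∠ = arctan(2/2) ≈ 45.00°
zero (s+1000): 1000 + j2 → |·| = √(1000²+2²) = √1000004 ≈ 1000, ∠ = arctan(2/1000) ≈ 0.11°
pole (s+15): 15 + j2 → |·| = √(15²+2²) = √229 ≈ 15.133, ∠ = arctan(2/15) ≈ 7.59°
pole (s+25): 25 + j2 → |·| = √(25²+2²) = √629 ≈ 25.08, ∠ = arctan(2/25) ≈ 4.57°
pole at origin: |s| = 2, ∠ = 90.00° (in denominator)
|T| = 1 · 2828.4 / 759.07 ≈ 3.7261
Gain = 20 log₁₀(3.7261) ≈ 11.43 dB
∠T = 45.11° − 102.16° = -57.05°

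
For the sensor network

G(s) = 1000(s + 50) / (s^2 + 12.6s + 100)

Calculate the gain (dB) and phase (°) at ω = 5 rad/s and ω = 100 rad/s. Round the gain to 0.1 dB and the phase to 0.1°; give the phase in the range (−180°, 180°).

ω = 5: 54.2 dB, -34.3°; ω = 100: 21.0 dB, -109.3°

At s = jω = j5:
zero (s+50): 50 + j5 → |·| = √(50²+5²) = √2525 ≈ 50.249, ∠ = arctan(5/50) ≈ 5.71°
quadratic: (j5)² + 12.6·j5 + 100 = 75 + j63 → |·| ≈ 97.949, ∠ ≈ 40.03°
|G| = 1000 · 50.249 / 97.949 ≈ 513.01
Gain = 20 log₁₀(513.01) ≈ 54.20 dB
∠G = 5.71° − 40.03° = -34.32°

At s = jω = j100:
zero (s+50): 50 + j100 → |·| = √(50²+100²) = √12500 ≈ 111.8, ∠ = arctan(100/50) ≈ 63.43°
quadratic: (j100)² + 12.6·j100 + 100 = -9900 + j1260 → |·| ≈ 9979.9, ∠ ≈ 172.75°
|G| = 1000 · 111.8 / 9979.9 ≈ 11.203
Gain = 20 log₁₀(11.203) ≈ 20.99 dB
∠G = 63.43° − 172.75° = -109.32°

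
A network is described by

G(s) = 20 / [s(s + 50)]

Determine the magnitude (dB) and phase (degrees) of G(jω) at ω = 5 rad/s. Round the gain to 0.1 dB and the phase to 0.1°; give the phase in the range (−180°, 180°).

-22.0 dB, -95.7°

At s = jω = j5:
pole (s+50): 50 + j5 → |·| = √(50²+5²) = √2525 ≈ 50.249, ∠ = arctan(5/50) ≈ 5.71°
pole at origin: |s| = 5, ∠ = 90.00° (in denominator)
|G| = 20 / 251.25 ≈ 0.079602
Gain = 20 log₁₀(0.079602) ≈ -21.98 dB
∠G = 0.00° − 95.71° = -95.71°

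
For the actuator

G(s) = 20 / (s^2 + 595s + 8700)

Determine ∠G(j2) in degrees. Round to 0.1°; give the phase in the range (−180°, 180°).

Substitute s = j2:
Numerator: 20 = 20 + j0
Denominator: (j2)^2 + 595(j2) + 8700 = 8696 + j1190
|N| = √(20² + 0²) ≈ 20, ∠N ≈ 0.00°
|D| = √(8696² + 1190²) ≈ 8777, ∠D ≈ 7.79°
∠G = 0.00° − 7.79° = -7.79°

-7.8°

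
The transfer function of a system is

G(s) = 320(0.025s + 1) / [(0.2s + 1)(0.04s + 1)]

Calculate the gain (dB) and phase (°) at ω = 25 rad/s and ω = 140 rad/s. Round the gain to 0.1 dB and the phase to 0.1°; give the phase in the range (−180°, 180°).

At ω = 25 rad/s:
zero (1 + j25·0.025) = 1 + j0.625 → |·| ≈ 1.1792, ∠ ≈ 32.01°
pole (1 + j25·0.2) = 1 + j5 → |·| ≈ 5.099, ∠ ≈ 78.69°
pole (1 + j25·0.04) = 1 + j1 → |·| ≈ 1.4142, ∠ ≈ 45.00°
|G| = 320 · 1.1792 / (5.099 · 1.4142) ≈ 52.329
Gain = 20 log₁₀(52.329) ≈ 34.37 dB
∠G = (32.01°) − (78.69° + 45.00°) = -91.68°

At ω = 140 rad/s:
zero (1 + j140·0.025) = 1 + j3.5 → |·| ≈ 3.6401, ∠ ≈ 74.05°
pole (1 + j140·0.2) = 1 + j28 → |·| ≈ 28.018, ∠ ≈ 87.95°
pole (1 + j140·0.04) = 1 + j5.6 → |·| ≈ 5.6886, ∠ ≈ 79.88°
|G| = 320 · 3.6401 / (28.018 · 5.6886) ≈ 7.3084
Gain = 20 log₁₀(7.3084) ≈ 17.28 dB
∠G = (74.05°) − (87.95° + 79.88°) = -93.78°

ω = 25: 34.4 dB, -91.7°; ω = 140: 17.3 dB, -93.8°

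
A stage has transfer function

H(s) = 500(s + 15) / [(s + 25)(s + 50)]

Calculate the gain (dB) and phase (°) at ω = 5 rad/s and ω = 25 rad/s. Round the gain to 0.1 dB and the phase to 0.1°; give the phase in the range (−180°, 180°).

At s = jω = j5:
zero (s+15): 15 + j5 → |·| = √(15²+5²) = √250 ≈ 15.811, ∠ = arctan(5/15) ≈ 18.43°
pole (s+25): 25 + j5 → |·| = √(25²+5²) = √650 ≈ 25.495, ∠ = arctan(5/25) ≈ 11.31°
pole (s+50): 50 + j5 → |·| = √(50²+5²) = √2525 ≈ 50.249, ∠ = arctan(5/50) ≈ 5.71°
|H| = 500 · 15.811 / 1281.1 ≈ 6.1709
Gain = 20 log₁₀(6.1709) ≈ 15.81 dB
∠H = 18.43° − 17.02° = 1.41°

At s = jω = j25:
zero (s+15): 15 + j25 → |·| = √(15²+25²) = √850 ≈ 29.155, ∠ = arctan(25/15) ≈ 59.04°
pole (s+25): 25 + j25 → |·| = √(25²+25²) = √1250 ≈ 35.355, ∠ = arctan(25/25) ≈ 45.00°
pole (s+50): 50 + j25 → |·| = √(50²+25²) = √3125 ≈ 55.902, ∠ = arctan(25/50) ≈ 26.57°
|H| = 500 · 29.155 / 1976.4 ≈ 7.3758
Gain = 20 log₁₀(7.3758) ≈ 17.36 dB
∠H = 59.04° − 71.57° = -12.53°

ω = 5: 15.8 dB, 1.4°; ω = 25: 17.4 dB, -12.5°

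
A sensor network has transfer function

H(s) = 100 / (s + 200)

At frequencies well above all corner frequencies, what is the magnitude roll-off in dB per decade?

-20 dB/decade

Each pole contributes −20 dB/decade at high frequency; each zero contributes +20 dB/decade.
Net: 0 zero(s) − 1 pole(s) → -20 dB/decade.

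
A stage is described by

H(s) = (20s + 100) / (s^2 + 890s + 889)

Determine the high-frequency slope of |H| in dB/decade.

Each pole contributes −20 dB/decade at high frequency; each zero contributes +20 dB/decade.
Net: 1 zero(s) − 2 pole(s) → -20 dB/decade.

-20 dB/decade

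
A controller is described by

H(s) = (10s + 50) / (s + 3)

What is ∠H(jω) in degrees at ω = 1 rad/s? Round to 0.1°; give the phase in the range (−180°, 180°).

-7.1°

Substitute s = j1:
Numerator: 10(j1) + 50 = 50 + j10
Denominator: (j1) + 3 = 3 + j1
|N| = √(50² + 10²) ≈ 50.99, ∠N ≈ 11.31°
|D| = √(3² + 1²) ≈ 3.1623, ∠D ≈ 18.43°
∠H = 11.31° − 18.43° = -7.12°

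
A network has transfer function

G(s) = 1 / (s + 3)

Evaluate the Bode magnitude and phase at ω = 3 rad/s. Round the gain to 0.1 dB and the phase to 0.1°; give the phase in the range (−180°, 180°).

-12.6 dB, -45.0°

Substitute s = j3:
Numerator: 1 = 1 + j0
Denominator: (j3) + 3 = 3 + j3
|N| = √(1² + 0²) ≈ 1, ∠N ≈ 0.00°
|D| = √(3² + 3²) ≈ 4.2426, ∠D ≈ 45.00°
|G| = 1 / 4.2426 ≈ 0.2357
Gain = 20 log₁₀(0.2357) ≈ -12.55 dB
∠G = 0.00° − 45.00° = -45.00°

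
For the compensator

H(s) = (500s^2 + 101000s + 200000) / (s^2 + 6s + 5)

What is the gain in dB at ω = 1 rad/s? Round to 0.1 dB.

89.8 dB

Substitute s = j1:
Numerator: 500(j1)^2 + 101000(j1) + 200000 = 199500 + j101000
Denominator: (j1)^2 + 6(j1) + 5 = 4 + j6
|N| = √(199500² + 101000²) ≈ 2.2361e+05, ∠N ≈ 26.85°
|D| = √(4² + 6²) ≈ 7.2111, ∠D ≈ 56.31°
|H| = 2.2361e+05 / 7.2111 ≈ 31009
Gain = 20 log₁₀(31009) ≈ 89.83 dB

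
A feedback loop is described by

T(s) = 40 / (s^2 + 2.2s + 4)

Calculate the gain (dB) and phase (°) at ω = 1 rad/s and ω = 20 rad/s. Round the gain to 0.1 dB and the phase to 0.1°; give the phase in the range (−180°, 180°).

ω = 1: 20.6 dB, -36.3°; ω = 20: -20.0 dB, -173.7°

At s = jω = j1:
quadratic: (j1)² + 2.2·j1 + 4 = 3 + j2.2 → |·| ≈ 3.7202, ∠ ≈ 36.25°
|T| = 40 / 3.7202 ≈ 10.752
Gain = 20 log₁₀(10.752) ≈ 20.63 dB
∠T = 0.00° − 36.25° = -36.25°

At s = jω = j20:
quadratic: (j20)² + 2.2·j20 + 4 = -396 + j44 → |·| ≈ 398.44, ∠ ≈ 173.66°
|T| = 40 / 398.44 ≈ 0.10039
Gain = 20 log₁₀(0.10039) ≈ -19.97 dB
∠T = 0.00° − 173.66° = -173.66°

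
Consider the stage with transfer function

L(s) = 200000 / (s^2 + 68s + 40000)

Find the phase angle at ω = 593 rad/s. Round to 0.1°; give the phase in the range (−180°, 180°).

At s = jω = j593:
quadratic: (j593)² + 68·j593 + 40000 = -311649 + j40324 → |·| ≈ 3.1425e+05, ∠ ≈ 172.63°
∠L = 0.00° − 172.63° = -172.63°

-172.6°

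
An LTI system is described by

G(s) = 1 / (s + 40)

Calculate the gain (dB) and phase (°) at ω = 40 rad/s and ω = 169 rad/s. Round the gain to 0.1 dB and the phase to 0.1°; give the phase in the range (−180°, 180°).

ω = 40: -35.1 dB, -45.0°; ω = 169: -44.8 dB, -76.7°

At s = jω = j40:
pole (s+40): 40 + j40 → |·| = √(40²+40²) = √3200 ≈ 56.569, ∠ = arctan(40/40) ≈ 45.00°
|G| = 1 / 56.569 ≈ 0.017678
Gain = 20 log₁₀(0.017678) ≈ -35.05 dB
∠G = 0.00° − 45.00° = -45.00°

At s = jω = j169:
pole (s+40): 40 + j169 → |·| = √(40²+169²) = √30161 ≈ 173.67, ∠ = arctan(169/40) ≈ 76.68°
|G| = 1 / 173.67 ≈ 0.005758
Gain = 20 log₁₀(0.005758) ≈ -44.79 dB
∠G = 0.00° − 76.68° = -76.68°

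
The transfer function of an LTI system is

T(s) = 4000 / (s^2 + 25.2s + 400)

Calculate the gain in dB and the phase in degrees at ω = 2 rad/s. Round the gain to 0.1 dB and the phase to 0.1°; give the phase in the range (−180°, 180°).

At s = jω = j2:
quadratic: (j2)² + 25.2·j2 + 400 = 396 + j50.4 → |·| ≈ 399.19, ∠ ≈ 7.25°
|T| = 4000 / 399.19 ≈ 10.02
Gain = 20 log₁₀(10.02) ≈ 20.02 dB
∠T = 0.00° − 7.25° = -7.25°

20.0 dB, -7.3°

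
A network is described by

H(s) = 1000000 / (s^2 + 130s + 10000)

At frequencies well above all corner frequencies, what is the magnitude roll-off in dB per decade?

Each pole contributes −20 dB/decade at high frequency; each zero contributes +20 dB/decade.
Net: 0 zero(s) − 2 pole(s) → -40 dB/decade.

-40 dB/decade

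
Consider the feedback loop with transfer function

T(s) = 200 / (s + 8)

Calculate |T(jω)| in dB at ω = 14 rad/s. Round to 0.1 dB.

Substitute s = j14:
Numerator: 200 = 200 + j0
Denominator: (j14) + 8 = 8 + j14
|N| = √(200² + 0²) ≈ 200, ∠N ≈ 0.00°
|D| = √(8² + 14²) ≈ 16.125, ∠D ≈ 60.26°
|T| = 200 / 16.125 ≈ 12.403
Gain = 20 log₁₀(12.403) ≈ 21.87 dB

21.9 dB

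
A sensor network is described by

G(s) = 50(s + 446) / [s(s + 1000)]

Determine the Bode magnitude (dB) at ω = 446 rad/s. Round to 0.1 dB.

At s = jω = j446:
zero (s+446): 446 + j446 → |·| = √(446²+446²) = √397832 ≈ 630.74, ∠ = arctan(446/446) ≈ 45.00°
pole (s+1000): 1000 + j446 → |·| = √(1000²+446²) = √1198916 ≈ 1095, ∠ = arctan(446/1000) ≈ 24.04°
pole at origin: |s| = 446, ∠ = 90.00° (in denominator)
|G| = 50 · 630.74 / 4.8837e+05 ≈ 0.064576
Gain = 20 log₁₀(0.064576) ≈ -23.80 dB

-23.8 dB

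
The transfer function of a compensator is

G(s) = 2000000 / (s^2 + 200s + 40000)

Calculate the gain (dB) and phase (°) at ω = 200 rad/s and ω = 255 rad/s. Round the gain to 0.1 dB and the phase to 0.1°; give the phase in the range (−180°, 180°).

ω = 200: 34.0 dB, -90.0°; ω = 255: 30.9 dB, -116.1°

At s = jω = j200:
quadratic: (j200)² + 200·j200 + 40000 = 0 + j40000 → |·| ≈ 40000, ∠ ≈ 90.00°
|G| = 2000000 / 40000 ≈ 50
Gain = 20 log₁₀(50) ≈ 33.98 dB
∠G = 0.00° − 90.00° = -90.00°

At s = jω = j255:
quadratic: (j255)² + 200·j255 + 40000 = -25025 + j51000 → |·| ≈ 56809, ∠ ≈ 116.14°
|G| = 2000000 / 56809 ≈ 35.206
Gain = 20 log₁₀(35.206) ≈ 30.93 dB
∠G = 0.00° − 116.14° = -116.14°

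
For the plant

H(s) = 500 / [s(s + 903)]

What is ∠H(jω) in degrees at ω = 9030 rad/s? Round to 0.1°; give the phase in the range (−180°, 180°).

-174.3°

At s = jω = j9030:
pole (s+903): 903 + j9030 → |·| = √(903²+9030²) = √82356309 ≈ 9075, ∠ = arctan(9030/903) ≈ 84.29°
pole at origin: |s| = 9030, ∠ = 90.00° (in denominator)
∠H = 0.00° − 174.29° = -174.29°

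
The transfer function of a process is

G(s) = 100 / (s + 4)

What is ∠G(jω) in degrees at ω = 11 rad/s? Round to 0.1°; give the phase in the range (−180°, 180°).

Substitute s = j11:
Numerator: 100 = 100 + j0
Denominator: (j11) + 4 = 4 + j11
|N| = √(100² + 0²) ≈ 100, ∠N ≈ 0.00°
|D| = √(4² + 11²) ≈ 11.705, ∠D ≈ 70.02°
∠G = 0.00° − 70.02° = -70.02°

-70.0°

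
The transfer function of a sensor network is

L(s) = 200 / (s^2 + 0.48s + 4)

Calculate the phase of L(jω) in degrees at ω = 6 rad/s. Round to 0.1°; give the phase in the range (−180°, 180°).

-174.9°

At s = jω = j6:
quadratic: (j6)² + 0.48·j6 + 4 = -32 + j2.88 → |·| ≈ 32.129, ∠ ≈ 174.86°
∠L = 0.00° − 174.86° = -174.86°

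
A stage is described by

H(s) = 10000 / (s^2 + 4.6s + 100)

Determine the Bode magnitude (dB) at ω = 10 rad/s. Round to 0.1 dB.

46.7 dB

At s = jω = j10:
quadratic: (j10)² + 4.6·j10 + 100 = 0 + j46 → |·| ≈ 46, ∠ ≈ 90.00°
|H| = 10000 / 46 ≈ 217.39
Gain = 20 log₁₀(217.39) ≈ 46.74 dB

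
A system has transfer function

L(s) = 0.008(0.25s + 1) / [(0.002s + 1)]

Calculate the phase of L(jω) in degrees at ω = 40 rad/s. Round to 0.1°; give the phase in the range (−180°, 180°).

At ω = 40 rad/s:
zero (1 + j40·0.25) = 1 + j10 → |·| ≈ 10.05, ∠ ≈ 84.29°
pole (1 + j40·0.002) = 1 + j0.08 → |·| ≈ 1.0032, ∠ ≈ 4.57°
∠L = (84.29°) − (4.57°) = 79.72°

79.7°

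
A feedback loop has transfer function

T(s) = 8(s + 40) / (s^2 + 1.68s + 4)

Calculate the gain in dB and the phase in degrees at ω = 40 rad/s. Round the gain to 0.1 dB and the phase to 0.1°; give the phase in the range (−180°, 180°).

-11.0 dB, -132.6°

At s = jω = j40:
zero (s+40): 40 + j40 → |·| = √(40²+40²) = √3200 ≈ 56.569, ∠ = arctan(40/40) ≈ 45.00°
quadratic: (j40)² + 1.68·j40 + 4 = -1596 + j67.2 → |·| ≈ 1597.4, ∠ ≈ 177.59°
|T| = 8 · 56.569 / 1597.4 ≈ 0.28331
Gain = 20 log₁₀(0.28331) ≈ -10.95 dB
∠T = 45.00° − 177.59° = -132.59°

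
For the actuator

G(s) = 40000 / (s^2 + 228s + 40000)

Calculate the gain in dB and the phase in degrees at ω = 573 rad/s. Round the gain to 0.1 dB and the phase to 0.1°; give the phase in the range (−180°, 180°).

-18.0 dB, -155.6°

At s = jω = j573:
quadratic: (j573)² + 228·j573 + 40000 = -288329 + j130644 → |·| ≈ 3.1655e+05, ∠ ≈ 155.62°
|G| = 40000 / 3.1655e+05 ≈ 0.12636
Gain = 20 log₁₀(0.12636) ≈ -17.97 dB
∠G = 0.00° − 155.62° = -155.62°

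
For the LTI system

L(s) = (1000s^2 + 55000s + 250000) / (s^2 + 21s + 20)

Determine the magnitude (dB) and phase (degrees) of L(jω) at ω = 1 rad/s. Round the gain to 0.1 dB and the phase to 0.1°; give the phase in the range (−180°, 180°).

Substitute s = j1:
Numerator: 1000(j1)^2 + 55000(j1) + 250000 = 249000 + j55000
Denominator: (j1)^2 + 21(j1) + 20 = 19 + j21
|N| = √(249000² + 55000²) ≈ 2.55e+05, ∠N ≈ 12.46°
|D| = √(19² + 21²) ≈ 28.32, ∠D ≈ 47.86°
|L| = 2.55e+05 / 28.32 ≈ 9004.2
Gain = 20 log₁₀(9004.2) ≈ 79.09 dB
∠L = 12.46° − 47.86° = -35.40°

79.1 dB, -35.4°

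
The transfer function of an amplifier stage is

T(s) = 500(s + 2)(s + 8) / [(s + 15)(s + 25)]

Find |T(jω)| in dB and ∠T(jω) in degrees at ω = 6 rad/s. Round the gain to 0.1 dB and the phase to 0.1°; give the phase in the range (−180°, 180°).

At s = jω = j6:
zero (s+2): 2 + j6 → |·| = √(2²+6²) = √40 ≈ 6.3246, ∠ = arctan(6/2) ≈ 71.57°
zero (s+8): 8 + j6 → |·| = √(8²+6²) = √100 ≈ 10, ∠ = arctan(6/8) ≈ 36.87°
pole (s+15): 15 + j6 → |·| = √(15²+6²) = √261 ≈ 16.155, ∠ = arctan(6/15) ≈ 21.80°
pole (s+25): 25 + j6 → |·| = √(25²+6²) = √661 ≈ 25.71, ∠ = arctan(6/25) ≈ 13.50°
|T| = 500 · 63.246 / 415.35 ≈ 76.136
Gain = 20 log₁₀(76.136) ≈ 37.63 dB
∠T = 108.44° − 35.30° = 73.14°

37.6 dB, 73.1°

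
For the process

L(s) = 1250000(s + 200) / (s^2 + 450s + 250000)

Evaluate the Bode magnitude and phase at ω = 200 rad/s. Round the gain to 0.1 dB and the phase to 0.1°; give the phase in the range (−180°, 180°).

63.8 dB, 21.8°

At s = jω = j200:
zero (s+200): 200 + j200 → |·| = √(200²+200²) = √80000 ≈ 282.84, ∠ = arctan(200/200) ≈ 45.00°
quadratic: (j200)² + 450·j200 + 250000 = 210000 + j90000 → |·| ≈ 2.2847e+05, ∠ ≈ 23.20°
|L| = 1250000 · 282.84 / 2.2847e+05 ≈ 1547.5
Gain = 20 log₁₀(1547.5) ≈ 63.79 dB
∠L = 45.00° − 23.20° = 21.80°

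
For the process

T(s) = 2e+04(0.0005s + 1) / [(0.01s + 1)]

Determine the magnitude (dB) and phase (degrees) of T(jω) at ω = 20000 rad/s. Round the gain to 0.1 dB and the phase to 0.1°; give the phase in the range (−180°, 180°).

60.0 dB, -5.4°

At ω = 20000 rad/s:
zero (1 + j20000·0.0005) = 1 + j10 → |·| ≈ 10.05, ∠ ≈ 84.29°
pole (1 + j20000·0.01) = 1 + j200 → |·| ≈ 200, ∠ ≈ 89.71°
|T| = 2e+04 · 10.05 / (200) ≈ 1005
Gain = 20 log₁₀(1005) ≈ 60.04 dB
∠T = (84.29°) − (89.71°) = -5.42°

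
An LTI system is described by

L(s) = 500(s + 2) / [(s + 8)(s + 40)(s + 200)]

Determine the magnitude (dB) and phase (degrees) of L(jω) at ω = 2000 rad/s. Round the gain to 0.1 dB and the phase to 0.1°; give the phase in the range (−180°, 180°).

At s = jω = j2000:
zero (s+2): 2 + j2000 → |·| = √(2²+2000²) = √4000004 ≈ 2000, ∠ = arctan(2000/2) ≈ 89.94°
pole (s+8): 8 + j2000 → |·| = √(8²+2000²) = √4000064 ≈ 2000, ∠ = arctan(2000/8) ≈ 89.77°
pole (s+40): 40 + j2000 → |·| = √(40²+2000²) = √4001600 ≈ 2000.4, ∠ = arctan(2000/40) ≈ 88.85°
pole (s+200): 200 + j2000 → |·| = √(200²+2000²) = √4040000 ≈ 2010, ∠ = arctan(2000/200) ≈ 84.29°
|L| = 500 · 2000 / 8.0416e+09 ≈ 0.00012435
Gain = 20 log₁₀(0.00012435) ≈ -78.11 dB
∠L = 89.94° − 262.91° = -172.97°

-78.1 dB, -173.0°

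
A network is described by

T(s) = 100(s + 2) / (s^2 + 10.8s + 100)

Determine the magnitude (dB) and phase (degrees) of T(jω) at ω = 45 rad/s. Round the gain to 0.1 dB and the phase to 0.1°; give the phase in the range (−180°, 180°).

7.1 dB, -78.4°

At s = jω = j45:
zero (s+2): 2 + j45 → |·| = √(2²+45²) = √2029 ≈ 45.044, ∠ = arctan(45/2) ≈ 87.46°
quadratic: (j45)² + 10.8·j45 + 100 = -1925 + j486 → |·| ≈ 1985.4, ∠ ≈ 165.83°
|T| = 100 · 45.044 / 1985.4 ≈ 2.2688
Gain = 20 log₁₀(2.2688) ≈ 7.12 dB
∠T = 87.46° − 165.83° = -78.37°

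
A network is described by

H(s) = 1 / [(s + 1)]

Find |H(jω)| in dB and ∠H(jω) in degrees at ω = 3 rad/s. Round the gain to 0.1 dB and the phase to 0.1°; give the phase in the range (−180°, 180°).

At ω = 3 rad/s:
pole (1 + j3·1) = 1 + j3 → |·| ≈ 3.1623, ∠ ≈ 71.57°
|H| = 1 · 1 / (3.1623) ≈ 0.31623
Gain = 20 log₁₀(0.31623) ≈ -10.00 dB
∠H = (0°) − (71.57°) = -71.57°

-10.0 dB, -71.6°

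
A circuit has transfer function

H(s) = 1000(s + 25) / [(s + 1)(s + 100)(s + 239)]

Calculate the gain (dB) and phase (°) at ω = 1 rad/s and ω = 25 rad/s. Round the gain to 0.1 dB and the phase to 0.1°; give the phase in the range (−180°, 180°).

ω = 1: -2.6 dB, -43.5°; ω = 25: -24.9 dB, -62.7°

At s = jω = j1:
zero (s+25): 25 + j1 → |·| = √(25²+1²) = √626 ≈ 25.02, ∠ = arctan(1/25) ≈ 2.29°
pole (s+1): 1 + j1 → |·| = √(1²+1²) = √2 ≈ 1.4142, ∠ = arctan(1/1) ≈ 45.00°
pole (s+100): 100 + j1 → |·| = √(100²+1²) = √10001 ≈ 100, ∠ = arctan(1/100) ≈ 0.57°
pole (s+239): 239 + j1 → |·| = √(239²+1²) = √57122 ≈ 239, ∠ = arctan(1/239) ≈ 0.24°
|H| = 1000 · 25.02 / 33799 ≈ 0.74026
Gain = 20 log₁₀(0.74026) ≈ -2.61 dB
∠H = 2.29° − 45.81° = -43.52°

At s = jω = j25:
zero (s+25): 25 + j25 → |·| = √(25²+25²) = √1250 ≈ 35.355, ∠ = arctan(25/25) ≈ 45.00°
pole (s+1): 1 + j25 → |·| = √(1²+25²) = √626 ≈ 25.02, ∠ = arctan(25/1) ≈ 87.71°
pole (s+100): 100 + j25 → |·| = √(100²+25²) = √10625 ≈ 103.08, ∠ = arctan(25/100) ≈ 14.04°
pole (s+239): 239 + j25 → |·| = √(239²+25²) = √57746 ≈ 240.3, ∠ = arctan(25/239) ≈ 5.97°
|H| = 1000 · 35.355 / 6.1975e+05 ≈ 0.057047
Gain = 20 log₁₀(0.057047) ≈ -24.88 dB
∠H = 45.00° − 107.72° = -62.72°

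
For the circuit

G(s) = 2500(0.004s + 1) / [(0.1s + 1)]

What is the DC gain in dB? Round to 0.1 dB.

G(0) = 2500 · 1 / 1 = 2500
20 log₁₀(2500) ≈ 67.96 dB

68.0 dB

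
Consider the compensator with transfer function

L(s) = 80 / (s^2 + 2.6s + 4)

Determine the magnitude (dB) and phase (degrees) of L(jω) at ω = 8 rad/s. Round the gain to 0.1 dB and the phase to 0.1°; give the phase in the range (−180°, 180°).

At s = jω = j8:
quadratic: (j8)² + 2.6·j8 + 4 = -60 + j20.8 → |·| ≈ 63.503, ∠ ≈ 160.88°
|L| = 80 / 63.503 ≈ 1.2598
Gain = 20 log₁₀(1.2598) ≈ 2.01 dB
∠L = 0.00° − 160.88° = -160.88°

2.0 dB, -160.9°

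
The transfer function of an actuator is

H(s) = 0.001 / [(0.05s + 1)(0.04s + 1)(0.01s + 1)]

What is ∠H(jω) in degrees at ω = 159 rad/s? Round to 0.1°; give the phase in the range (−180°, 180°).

At ω = 159 rad/s:
pole (1 + j159·0.05) = 1 + j7.95 → |·| ≈ 8.0126, ∠ ≈ 82.83°
pole (1 + j159·0.04) = 1 + j6.36 → |·| ≈ 6.4381, ∠ ≈ 81.06°
pole (1 + j159·0.01) = 1 + j1.59 → |·| ≈ 1.8783, ∠ ≈ 57.83°
∠H = (0°) − (82.83° + 81.06° + 57.83°) = -221.72° ≡ 138.28° (principal value)

138.3°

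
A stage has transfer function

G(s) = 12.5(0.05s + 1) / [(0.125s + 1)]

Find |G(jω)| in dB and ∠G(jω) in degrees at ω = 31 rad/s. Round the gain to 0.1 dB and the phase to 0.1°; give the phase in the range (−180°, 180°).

At ω = 31 rad/s:
zero (1 + j31·0.05) = 1 + j1.55 → |·| ≈ 1.8446, ∠ ≈ 57.17°
pole (1 + j31·0.125) = 1 + j3.875 → |·| ≈ 4.002, ∠ ≈ 75.53°
|G| = 12.5 · 1.8446 / (4.002) ≈ 5.7615
Gain = 20 log₁₀(5.7615) ≈ 15.21 dB
∠G = (57.17°) − (75.53°) = -18.36°

15.2 dB, -18.4°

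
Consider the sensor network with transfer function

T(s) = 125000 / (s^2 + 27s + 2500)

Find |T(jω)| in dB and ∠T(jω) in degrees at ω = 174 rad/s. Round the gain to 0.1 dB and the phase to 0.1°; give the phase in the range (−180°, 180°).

At s = jω = j174:
quadratic: (j174)² + 27·j174 + 2500 = -27776 + j4698 → |·| ≈ 28171, ∠ ≈ 170.40°
|T| = 125000 / 28171 ≈ 4.4372
Gain = 20 log₁₀(4.4372) ≈ 12.94 dB
∠T = 0.00° − 170.40° = -170.40°

12.9 dB, -170.4°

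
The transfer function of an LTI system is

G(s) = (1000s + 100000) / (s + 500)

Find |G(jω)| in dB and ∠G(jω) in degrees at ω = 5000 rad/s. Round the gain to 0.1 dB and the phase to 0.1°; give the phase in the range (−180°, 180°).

60.0 dB, 4.6°

Substitute s = j5000:
Numerator: 1000(j5000) + 100000 = 100000 + j5000000
Denominator: (j5000) + 500 = 500 + j5000
|N| = √(100000² + 5000000²) ≈ 5.001e+06, ∠N ≈ 88.85°
|D| = √(500² + 5000²) ≈ 5024.9, ∠D ≈ 84.29°
|G| = 5.001e+06 / 5024.9 ≈ 995.24
Gain = 20 log₁₀(995.24) ≈ 59.96 dB
∠G = 88.85° − 84.29° = 4.56°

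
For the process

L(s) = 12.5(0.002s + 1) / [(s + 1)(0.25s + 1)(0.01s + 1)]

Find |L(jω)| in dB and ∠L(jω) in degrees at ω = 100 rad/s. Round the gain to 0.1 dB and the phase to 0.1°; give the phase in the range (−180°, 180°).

At ω = 100 rad/s:
zero (1 + j100·0.002) = 1 + j0.2 → |·| ≈ 1.0198, ∠ ≈ 11.31°
pole (1 + j100·1) = 1 + j100 → |·| ≈ 100, ∠ ≈ 89.43°
pole (1 + j100·0.25) = 1 + j25 → |·| ≈ 25.02, ∠ ≈ 87.71°
pole (1 + j100·0.01) = 1 + j1 → |·| ≈ 1.4142, ∠ ≈ 45.00°
|L| = 12.5 · 1.0198 / (100 · 25.02 · 1.4142) ≈ 0.0036027
Gain = 20 log₁₀(0.0036027) ≈ -48.87 dB
∠L = (11.31°) − (89.43° + 87.71° + 45.00°) = -210.83° ≡ 149.17° (principal value)

-48.9 dB, 149.2°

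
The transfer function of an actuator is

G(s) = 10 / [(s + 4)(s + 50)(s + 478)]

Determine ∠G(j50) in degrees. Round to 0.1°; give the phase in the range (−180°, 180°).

-136.4°

At s = jω = j50:
pole (s+4): 4 + j50 → |·| = √(4²+50²) = √2516 ≈ 50.16, ∠ = arctan(50/4) ≈ 85.43°
pole (s+50): 50 + j50 → |·| = √(50²+50²) = √5000 ≈ 70.711, ∠ = arctan(50/50) ≈ 45.00°
pole (s+478): 478 + j50 → |·| = √(478²+50²) = √230984 ≈ 480.61, ∠ = arctan(50/478) ≈ 5.97°
∠G = 0.00° − 136.40° = -136.40°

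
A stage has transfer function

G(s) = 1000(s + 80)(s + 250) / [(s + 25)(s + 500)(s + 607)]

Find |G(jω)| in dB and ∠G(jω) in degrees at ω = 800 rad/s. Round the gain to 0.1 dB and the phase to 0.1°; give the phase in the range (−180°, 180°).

At s = jω = j800:
zero (s+80): 80 + j800 → |·| = √(80²+800²) = √646400 ≈ 803.99, ∠ = arctan(800/80) ≈ 84.29°
zero (s+250): 250 + j800 → |·| = √(250²+800²) = √702500 ≈ 838.15, ∠ = arctan(800/250) ≈ 72.65°
pole (s+25): 25 + j800 → |·| = √(25²+800²) = √640625 ≈ 800.39, ∠ = arctan(800/25) ≈ 88.21°
pole (s+500): 500 + j800 → |·| = √(500²+800²) = √890000 ≈ 943.4, ∠ = arctan(800/500) ≈ 57.99°
pole (s+607): 607 + j800 → |·| = √(607²+800²) = √1008449 ≈ 1004.2, ∠ = arctan(800/607) ≈ 52.81°
|G| = 1000 · 6.7386e+05 / 7.5826e+08 ≈ 0.88869
Gain = 20 log₁₀(0.88869) ≈ -1.02 dB
∠G = 156.94° − 199.01° = -42.07°

-1.0 dB, -42.1°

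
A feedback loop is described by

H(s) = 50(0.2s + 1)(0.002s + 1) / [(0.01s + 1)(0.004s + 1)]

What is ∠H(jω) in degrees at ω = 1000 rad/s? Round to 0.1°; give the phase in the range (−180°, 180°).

At ω = 1000 rad/s:
zero (1 + j1000·0.2) = 1 + j200 → |·| ≈ 200, ∠ ≈ 89.71°
zero (1 + j1000·0.002) = 1 + j2 → |·| ≈ 2.2361, ∠ ≈ 63.43°
pole (1 + j1000·0.01) = 1 + j10 → |·| ≈ 10.05, ∠ ≈ 84.29°
pole (1 + j1000·0.004) = 1 + j4 → |·| ≈ 4.1231, ∠ ≈ 75.96°
∠H = (89.71° + 63.43°) − (84.29° + 75.96°) = -7.11°

-7.1°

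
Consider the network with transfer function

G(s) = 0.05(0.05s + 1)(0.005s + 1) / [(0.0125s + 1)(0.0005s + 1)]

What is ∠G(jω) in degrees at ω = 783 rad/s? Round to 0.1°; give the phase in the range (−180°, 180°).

At ω = 783 rad/s:
zero (1 + j783·0.05) = 1 + j39.15 → |·| ≈ 39.163, ∠ ≈ 88.54°
zero (1 + j783·0.005) = 1 + j3.915 → |·| ≈ 4.0407, ∠ ≈ 75.67°
pole (1 + j783·0.0125) = 1 + j9.7875 → |·| ≈ 9.8385, ∠ ≈ 84.17°
pole (1 + j783·0.0005) = 1 + j0.3915 → |·| ≈ 1.0739, ∠ ≈ 21.38°
∠G = (88.54° + 75.67°) − (84.17° + 21.38°) = 58.66°

58.7°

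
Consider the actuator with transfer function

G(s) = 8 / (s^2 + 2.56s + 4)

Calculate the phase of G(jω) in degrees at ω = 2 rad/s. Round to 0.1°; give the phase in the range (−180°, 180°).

-90.0°

At s = jω = j2:
quadratic: (j2)² + 2.56·j2 + 4 = 0 + j5.12 → |·| ≈ 5.12, ∠ ≈ 90.00°
∠G = 0.00° − 90.00° = -90.00°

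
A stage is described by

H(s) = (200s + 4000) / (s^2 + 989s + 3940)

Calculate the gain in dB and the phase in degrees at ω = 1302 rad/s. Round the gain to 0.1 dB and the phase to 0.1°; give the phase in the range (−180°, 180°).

-18.2 dB, -53.6°

Substitute s = j1302:
Numerator: 200(j1302) + 4000 = 4000 + j260400
Denominator: (j1302)^2 + 989(j1302) + 3940 = -1691264 + j1287678
|N| = √(4000² + 260400²) ≈ 2.6043e+05, ∠N ≈ 89.12°
|D| = √(1691264² + 1287678²) ≈ 2.1257e+06, ∠D ≈ 142.72°
|H| = 2.6043e+05 / 2.1257e+06 ≈ 0.12251
Gain = 20 log₁₀(0.12251) ≈ -18.24 dB
∠H = 89.12° − 142.72° = -53.60°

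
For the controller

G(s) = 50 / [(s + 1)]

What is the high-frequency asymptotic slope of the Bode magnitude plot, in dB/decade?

-20 dB/decade

Each pole contributes −20 dB/decade at high frequency; each zero contributes +20 dB/decade.
Net: 0 zero(s) − 1 pole(s) → -20 dB/decade.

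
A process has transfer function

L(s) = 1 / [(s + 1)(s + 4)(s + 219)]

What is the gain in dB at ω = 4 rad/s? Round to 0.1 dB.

-74.2 dB

At s = jω = j4:
pole (s+1): 1 + j4 → |·| = √(1²+4²) = √17 ≈ 4.1231, ∠ = arctan(4/1) ≈ 75.96°
pole (s+4): 4 + j4 → |·| = √(4²+4²) = √32 ≈ 5.6569, ∠ = arctan(4/4) ≈ 45.00°
pole (s+219): 219 + j4 → |·| = √(219²+4²) = √47977 ≈ 219.04, ∠ = arctan(4/219) ≈ 1.05°
|L| = 1 / 5108.9 ≈ 0.00019574
Gain = 20 log₁₀(0.00019574) ≈ -74.17 dB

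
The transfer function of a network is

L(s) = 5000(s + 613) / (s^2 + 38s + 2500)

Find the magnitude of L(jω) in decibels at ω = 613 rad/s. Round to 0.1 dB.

At s = jω = j613:
zero (s+613): 613 + j613 → |·| = √(613²+613²) = √751538 ≈ 866.91, ∠ = arctan(613/613) ≈ 45.00°
quadratic: (j613)² + 38·j613 + 2500 = -373269 + j23294 → |·| ≈ 3.74e+05, ∠ ≈ 176.43°
|L| = 5000 · 866.91 / 3.74e+05 ≈ 11.59
Gain = 20 log₁₀(11.59) ≈ 21.28 dB

21.3 dB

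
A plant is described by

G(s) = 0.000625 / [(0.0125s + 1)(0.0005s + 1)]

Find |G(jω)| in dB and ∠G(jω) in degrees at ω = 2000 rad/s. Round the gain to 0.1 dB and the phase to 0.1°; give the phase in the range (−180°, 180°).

At ω = 2000 rad/s:
pole (1 + j2000·0.0125) = 1 + j25 → |·| ≈ 25.02, ∠ ≈ 87.71°
pole (1 + j2000·0.0005) = 1 + j1 → |·| ≈ 1.4142, ∠ ≈ 45.00°
|G| = 0.000625 · 1 / (25.02 · 1.4142) ≈ 1.7664e-05
Gain = 20 log₁₀(1.7664e-05) ≈ -95.06 dB
∠G = (0°) − (87.71° + 45.00°) = -132.71°

-95.1 dB, -132.7°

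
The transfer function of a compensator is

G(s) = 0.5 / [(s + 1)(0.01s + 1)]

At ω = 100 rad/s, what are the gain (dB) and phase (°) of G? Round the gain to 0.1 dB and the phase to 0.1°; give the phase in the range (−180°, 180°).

-49.0 dB, -134.4°

At ω = 100 rad/s:
pole (1 + j100·1) = 1 + j100 → |·| ≈ 100, ∠ ≈ 89.43°
pole (1 + j100·0.01) = 1 + j1 → |·| ≈ 1.4142, ∠ ≈ 45.00°
|G| = 0.5 · 1 / (100 · 1.4142) ≈ 0.0035356
Gain = 20 log₁₀(0.0035356) ≈ -49.03 dB
∠G = (0°) − (89.43° + 45.00°) = -134.43°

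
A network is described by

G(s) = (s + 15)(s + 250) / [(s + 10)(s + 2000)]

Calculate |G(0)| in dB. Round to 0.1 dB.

G(0) = 1·15·250 / (10·2000) = 0.1875
20 log₁₀(0.1875) ≈ -14.54 dB

-14.5 dB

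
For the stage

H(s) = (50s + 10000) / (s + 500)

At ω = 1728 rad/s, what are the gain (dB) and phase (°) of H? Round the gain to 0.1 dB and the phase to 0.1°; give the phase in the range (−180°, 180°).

33.7 dB, 9.5°

Substitute s = j1728:
Numerator: 50(j1728) + 10000 = 10000 + j86400
Denominator: (j1728) + 500 = 500 + j1728
|N| = √(10000² + 86400²) ≈ 86977, ∠N ≈ 83.40°
|D| = √(500² + 1728²) ≈ 1798.9, ∠D ≈ 73.86°
|H| = 86977 / 1798.9 ≈ 48.35
Gain = 20 log₁₀(48.35) ≈ 33.69 dB
∠H = 83.40° − 73.86° = 9.54°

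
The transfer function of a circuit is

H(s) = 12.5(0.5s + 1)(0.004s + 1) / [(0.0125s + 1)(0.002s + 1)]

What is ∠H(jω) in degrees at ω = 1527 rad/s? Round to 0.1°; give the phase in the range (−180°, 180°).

At ω = 1527 rad/s:
zero (1 + j1527·0.5) = 1 + j763.5 → |·| ≈ 763.5, ∠ ≈ 89.92°
zero (1 + j1527·0.004) = 1 + j6.108 → |·| ≈ 6.1893, ∠ ≈ 80.70°
pole (1 + j1527·0.0125) = 1 + j19.0875 → |·| ≈ 19.114, ∠ ≈ 87.00°
pole (1 + j1527·0.002) = 1 + j3.054 → |·| ≈ 3.2136, ∠ ≈ 71.87°
∠H = (89.92° + 80.70°) − (87.00° + 71.87°) = 11.75°

11.8°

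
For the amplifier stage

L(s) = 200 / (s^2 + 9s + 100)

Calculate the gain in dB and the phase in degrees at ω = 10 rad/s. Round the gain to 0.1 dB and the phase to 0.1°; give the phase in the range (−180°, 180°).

6.9 dB, -90.0°

At s = jω = j10:
quadratic: (j10)² + 9·j10 + 100 = 0 + j90 → |·| ≈ 90, ∠ ≈ 90.00°
|L| = 200 / 90 ≈ 2.2222
Gain = 20 log₁₀(2.2222) ≈ 6.94 dB
∠L = 0.00° − 90.00° = -90.00°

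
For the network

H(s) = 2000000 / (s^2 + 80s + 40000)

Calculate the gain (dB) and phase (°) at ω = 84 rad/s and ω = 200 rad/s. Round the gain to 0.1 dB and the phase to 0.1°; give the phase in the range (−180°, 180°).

At s = jω = j84:
quadratic: (j84)² + 80·j84 + 40000 = 32944 + j6720 → |·| ≈ 33622, ∠ ≈ 11.53°
|H| = 2000000 / 33622 ≈ 59.485
Gain = 20 log₁₀(59.485) ≈ 35.49 dB
∠H = 0.00° − 11.53° = -11.53°

At s = jω = j200:
quadratic: (j200)² + 80·j200 + 40000 = 0 + j16000 → |·| ≈ 16000, ∠ ≈ 90.00°
|H| = 2000000 / 16000 ≈ 125
Gain = 20 log₁₀(125) ≈ 41.94 dB
∠H = 0.00° − 90.00° = -90.00°

ω = 84: 35.5 dB, -11.5°; ω = 200: 41.9 dB, -90.0°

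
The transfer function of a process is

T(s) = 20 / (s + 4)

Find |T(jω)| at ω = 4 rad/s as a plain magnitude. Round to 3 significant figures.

Substitute s = j4:
Numerator: 20 = 20 + j0
Denominator: (j4) + 4 = 4 + j4
|N| = √(20² + 0²) ≈ 20, ∠N ≈ 0.00°
|D| = √(4² + 4²) ≈ 5.6569, ∠D ≈ 45.00°
|T| = 20 / 5.6569 ≈ 3.5355

3.54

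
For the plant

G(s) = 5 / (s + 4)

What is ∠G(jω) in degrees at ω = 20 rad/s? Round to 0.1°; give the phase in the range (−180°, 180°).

-78.7°

Substitute s = j20:
Numerator: 5 = 5 + j0
Denominator: (j20) + 4 = 4 + j20
|N| = √(5² + 0²) ≈ 5, ∠N ≈ 0.00°
|D| = √(4² + 20²) ≈ 20.396, ∠D ≈ 78.69°
∠G = 0.00° − 78.69° = -78.69°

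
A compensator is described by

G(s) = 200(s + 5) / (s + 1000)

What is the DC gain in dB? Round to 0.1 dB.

G(0) = 200·5 / (1000) = 1
20 log₁₀(1) ≈ 0.00 dB

0.0 dB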